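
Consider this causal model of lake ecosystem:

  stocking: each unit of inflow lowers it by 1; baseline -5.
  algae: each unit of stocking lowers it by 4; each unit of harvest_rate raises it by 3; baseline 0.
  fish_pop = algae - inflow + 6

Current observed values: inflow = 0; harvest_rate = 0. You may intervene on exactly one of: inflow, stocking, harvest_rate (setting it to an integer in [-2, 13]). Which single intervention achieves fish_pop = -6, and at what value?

set stocking = 3

Intervening on inflow: fish_pop = 3*inflow + 26. Reaching -6 requires inflow = -32/3, not an integer.
Intervening on stocking: with other inputs at their observed values, fish_pop = -4*stocking + 6. Solving for -6 gives stocking = 3, within [-2, 13].
Intervening on harvest_rate: fish_pop = 3*harvest_rate + 26. Reaching -6 requires harvest_rate = -32/3, not an integer.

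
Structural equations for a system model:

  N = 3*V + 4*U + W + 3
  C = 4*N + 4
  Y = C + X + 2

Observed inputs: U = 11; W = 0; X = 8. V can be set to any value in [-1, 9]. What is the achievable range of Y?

190 to 310

Substituting into the N equation gives N = 3*V + 47.
Substituting into the C equation gives C = 12*V + 192.
Substituting into the Y equation gives Y = 12*V + 202.
Linear in V, so extremes are at the endpoints: V = -1 gives Y = 190; V = 9 gives Y = 310.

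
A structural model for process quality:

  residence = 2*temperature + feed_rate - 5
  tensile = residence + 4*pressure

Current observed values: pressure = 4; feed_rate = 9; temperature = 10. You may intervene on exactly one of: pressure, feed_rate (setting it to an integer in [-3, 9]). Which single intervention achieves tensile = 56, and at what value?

set pressure = 8

Intervening on pressure: with other inputs at their observed values, tensile = 4*pressure + 24. Solving for 56 gives pressure = 8, within [-3, 9].
Intervening on feed_rate: tensile = feed_rate + 31. Reaching 56 requires feed_rate = 25, outside [-3, 9].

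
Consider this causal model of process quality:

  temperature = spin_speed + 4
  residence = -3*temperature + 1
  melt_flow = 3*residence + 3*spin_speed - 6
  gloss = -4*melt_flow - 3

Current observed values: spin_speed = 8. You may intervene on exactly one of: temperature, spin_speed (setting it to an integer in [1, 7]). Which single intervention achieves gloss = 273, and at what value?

set spin_speed = 5

Intervening on temperature: gloss = 36*temperature - 87. Reaching 273 requires temperature = 10, outside [1, 7].
Intervening on spin_speed: with other inputs at their observed values, gloss = 24*spin_speed + 153. Solving for 273 gives spin_speed = 5, within [1, 7].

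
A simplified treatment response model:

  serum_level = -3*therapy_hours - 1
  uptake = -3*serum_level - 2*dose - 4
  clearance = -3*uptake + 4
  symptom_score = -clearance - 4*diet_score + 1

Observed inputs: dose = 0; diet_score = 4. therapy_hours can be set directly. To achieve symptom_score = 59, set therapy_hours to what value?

Substituting into the uptake equation gives uptake = 9*therapy_hours - 1.
clearance becomes -27*therapy_hours + 7.
Substituting into the symptom_score equation gives symptom_score = 27*therapy_hours - 22.
Solve 27*therapy_hours - 22 = 59: therapy_hours = (59 + 22) / 27 = 3.

therapy_hours = 3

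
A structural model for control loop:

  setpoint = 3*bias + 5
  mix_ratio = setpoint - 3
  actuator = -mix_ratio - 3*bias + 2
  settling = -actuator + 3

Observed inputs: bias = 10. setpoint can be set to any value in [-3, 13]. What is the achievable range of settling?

25 to 41

Intervening on setpoint fixes its value directly, overriding its dependence on bias.
Substituting into the actuator equation gives actuator = -setpoint - 25.
Substituting into the settling equation gives settling = setpoint + 28.
Linear in setpoint, so extremes are at the endpoints: setpoint = -3 gives settling = 25; setpoint = 13 gives settling = 41.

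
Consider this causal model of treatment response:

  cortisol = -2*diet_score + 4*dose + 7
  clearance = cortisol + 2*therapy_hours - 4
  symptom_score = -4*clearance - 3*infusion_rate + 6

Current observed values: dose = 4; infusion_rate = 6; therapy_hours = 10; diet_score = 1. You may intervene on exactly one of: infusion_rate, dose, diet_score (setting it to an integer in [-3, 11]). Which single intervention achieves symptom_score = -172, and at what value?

set infusion_rate = 10

Intervening on infusion_rate: with other inputs at their observed values, symptom_score = -3*infusion_rate - 142. Solving for -172 gives infusion_rate = 10, within [-3, 11].
Intervening on dose: symptom_score = -16*dose - 96. Reaching -172 requires dose = 19/4, not an integer.
Intervening on diet_score: symptom_score = 8*diet_score - 168. Reaching -172 requires diet_score = -1/2, not an integer.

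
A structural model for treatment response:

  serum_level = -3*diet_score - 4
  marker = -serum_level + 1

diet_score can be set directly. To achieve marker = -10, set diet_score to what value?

diet_score = -5

Substituting into the marker equation gives marker = 3*diet_score + 5.
Solve 3*diet_score + 5 = -10: diet_score = (-10 - 5) / 3 = -5.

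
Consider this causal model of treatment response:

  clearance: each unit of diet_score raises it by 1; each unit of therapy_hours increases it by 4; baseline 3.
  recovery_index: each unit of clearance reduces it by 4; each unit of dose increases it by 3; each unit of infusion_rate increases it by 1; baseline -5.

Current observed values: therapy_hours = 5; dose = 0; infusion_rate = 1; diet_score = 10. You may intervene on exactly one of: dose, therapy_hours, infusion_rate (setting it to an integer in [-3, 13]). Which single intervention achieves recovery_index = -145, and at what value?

set dose = -3

Intervening on dose: with other inputs at their observed values, recovery_index = 3*dose - 136. Solving for -145 gives dose = -3, within [-3, 13].
Intervening on therapy_hours: recovery_index = -16*therapy_hours - 56. Reaching -145 requires therapy_hours = 89/16, not an integer.
Intervening on infusion_rate: recovery_index = infusion_rate - 137. Reaching -145 requires infusion_rate = -8, outside [-3, 13].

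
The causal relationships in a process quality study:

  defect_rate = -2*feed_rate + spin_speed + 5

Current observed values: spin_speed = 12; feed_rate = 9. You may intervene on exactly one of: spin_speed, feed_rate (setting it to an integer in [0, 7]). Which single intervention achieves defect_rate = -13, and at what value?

set spin_speed = 0

Intervening on spin_speed: with other inputs at their observed values, defect_rate = spin_speed - 13. Solving for -13 gives spin_speed = 0, within [0, 7].
Intervening on feed_rate: defect_rate = -2*feed_rate + 17. Reaching -13 requires feed_rate = 15, outside [0, 7].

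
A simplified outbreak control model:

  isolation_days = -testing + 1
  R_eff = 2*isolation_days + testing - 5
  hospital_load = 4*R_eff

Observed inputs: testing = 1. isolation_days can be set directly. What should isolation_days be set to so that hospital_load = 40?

isolation_days = 7

Intervening on isolation_days fixes its value directly, overriding its dependence on testing.
Substituting into the R_eff equation gives R_eff = 2*isolation_days - 4.
hospital_load becomes 8*isolation_days - 16.
Solve 8*isolation_days - 16 = 40: isolation_days = (40 + 16) / 8 = 7.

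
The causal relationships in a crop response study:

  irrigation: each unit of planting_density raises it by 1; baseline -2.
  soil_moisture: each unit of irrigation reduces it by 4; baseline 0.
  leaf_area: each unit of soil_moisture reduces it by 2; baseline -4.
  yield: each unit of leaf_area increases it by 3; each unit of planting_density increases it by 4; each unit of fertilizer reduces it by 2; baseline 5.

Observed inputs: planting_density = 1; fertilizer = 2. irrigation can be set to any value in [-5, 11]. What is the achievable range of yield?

Intervening on irrigation fixes its value directly, overriding its dependence on planting_density.
Substituting into the leaf_area equation gives leaf_area = 8*irrigation - 4.
So yield = 24*irrigation - 7.
Linear in irrigation, so extremes are at the endpoints: irrigation = -5 gives yield = -127; irrigation = 11 gives yield = 257.

-127 to 257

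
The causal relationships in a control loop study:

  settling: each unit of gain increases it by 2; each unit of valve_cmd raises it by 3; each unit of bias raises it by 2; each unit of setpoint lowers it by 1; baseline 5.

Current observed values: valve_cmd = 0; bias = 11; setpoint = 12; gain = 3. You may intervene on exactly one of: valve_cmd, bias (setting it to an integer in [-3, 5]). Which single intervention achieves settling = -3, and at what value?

Intervening on valve_cmd: settling = 3*valve_cmd + 21. Reaching -3 requires valve_cmd = -8, outside [-3, 5].
Intervening on bias: with other inputs at their observed values, settling = 2*bias - 1. Solving for -3 gives bias = -1, within [-3, 5].

set bias = -1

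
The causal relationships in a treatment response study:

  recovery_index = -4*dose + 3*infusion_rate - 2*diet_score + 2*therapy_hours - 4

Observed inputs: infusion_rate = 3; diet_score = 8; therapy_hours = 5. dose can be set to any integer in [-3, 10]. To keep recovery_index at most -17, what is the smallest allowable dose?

dose = 4

Substituting into the recovery_index equation gives recovery_index = -4*dose - 1.
Require -4*dose - 1 ≤ -17, so dose ≥ 4.
The smallest integer in [-3, 10] satisfying this is 4.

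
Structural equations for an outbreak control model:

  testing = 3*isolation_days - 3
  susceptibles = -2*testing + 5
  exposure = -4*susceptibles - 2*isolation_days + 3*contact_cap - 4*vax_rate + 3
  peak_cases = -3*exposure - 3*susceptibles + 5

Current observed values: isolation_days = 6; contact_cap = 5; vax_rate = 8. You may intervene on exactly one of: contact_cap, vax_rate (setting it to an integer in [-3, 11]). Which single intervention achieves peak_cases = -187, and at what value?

Intervening on contact_cap: with other inputs at their observed values, peak_cases = -9*contact_cap - 97. Solving for -187 gives contact_cap = 10, within [-3, 11].
Intervening on vax_rate: peak_cases = 12*vax_rate - 238. Reaching -187 requires vax_rate = 17/4, not an integer.

set contact_cap = 10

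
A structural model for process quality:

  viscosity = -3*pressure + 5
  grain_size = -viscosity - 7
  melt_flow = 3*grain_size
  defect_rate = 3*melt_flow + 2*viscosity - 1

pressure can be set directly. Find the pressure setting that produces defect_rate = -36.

Substituting into the grain_size equation gives grain_size = 3*pressure - 12.
So melt_flow = 9*pressure - 36.
Substituting into the defect_rate equation gives defect_rate = 21*pressure - 99.
Solve 21*pressure - 99 = -36: pressure = (-36 + 99) / 21 = 3.

pressure = 3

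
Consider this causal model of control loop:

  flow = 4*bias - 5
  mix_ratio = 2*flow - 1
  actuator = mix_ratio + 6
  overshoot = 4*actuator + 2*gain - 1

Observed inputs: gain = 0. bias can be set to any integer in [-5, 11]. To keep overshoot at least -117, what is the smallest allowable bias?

Substituting into the mix_ratio equation gives mix_ratio = 8*bias - 11.
actuator becomes 8*bias - 5.
This gives overshoot = 32*bias - 21.
Require 32*bias - 21 ≥ -117, so bias ≥ -3.
The smallest integer in [-5, 11] satisfying this is -3.

bias = -3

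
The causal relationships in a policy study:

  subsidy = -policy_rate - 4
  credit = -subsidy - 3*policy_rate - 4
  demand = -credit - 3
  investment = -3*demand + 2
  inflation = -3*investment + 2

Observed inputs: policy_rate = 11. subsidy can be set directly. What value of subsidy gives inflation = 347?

Intervening on subsidy fixes its value directly, overriding its dependence on policy_rate.
Substituting into the credit equation gives credit = -subsidy - 37.
Substituting into the demand equation gives demand = subsidy + 34.
So investment = -3*subsidy - 100.
Substituting into the inflation equation gives inflation = 9*subsidy + 302.
Solve 9*subsidy + 302 = 347: subsidy = (347 - 302) / 9 = 5.

subsidy = 5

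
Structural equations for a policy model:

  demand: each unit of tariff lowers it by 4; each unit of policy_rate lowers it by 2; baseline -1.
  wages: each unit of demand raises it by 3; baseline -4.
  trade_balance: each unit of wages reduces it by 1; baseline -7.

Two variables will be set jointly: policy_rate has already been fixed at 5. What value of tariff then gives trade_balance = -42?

tariff = -6

With policy_rate held at 5:
Substituting into the demand equation gives demand = -4*tariff - 11.
Substituting into the wages equation gives wages = -12*tariff - 37.
trade_balance becomes 12*tariff + 30.
Solve 12*tariff + 30 = -42: tariff = (-42 - 30) / 12 = -6.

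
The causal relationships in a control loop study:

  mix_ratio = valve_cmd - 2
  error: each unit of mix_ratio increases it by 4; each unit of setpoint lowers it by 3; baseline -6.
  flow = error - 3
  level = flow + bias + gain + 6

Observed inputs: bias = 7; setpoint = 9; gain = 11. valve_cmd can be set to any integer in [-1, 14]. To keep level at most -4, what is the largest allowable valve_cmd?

Substituting into the error equation gives error = 4*valve_cmd - 41.
So flow = 4*valve_cmd - 44.
level becomes 4*valve_cmd - 20.
Require 4*valve_cmd - 20 ≤ -4, so valve_cmd ≤ 4.
The largest integer in [-1, 14] satisfying this is 4.

valve_cmd = 4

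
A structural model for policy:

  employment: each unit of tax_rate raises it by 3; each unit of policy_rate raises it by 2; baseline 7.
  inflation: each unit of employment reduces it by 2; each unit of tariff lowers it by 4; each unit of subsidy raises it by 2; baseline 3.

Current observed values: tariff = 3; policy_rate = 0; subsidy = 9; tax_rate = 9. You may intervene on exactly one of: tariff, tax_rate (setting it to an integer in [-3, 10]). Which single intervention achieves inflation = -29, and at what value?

set tax_rate = 4

Intervening on tariff: inflation = -4*tariff - 47. Reaching -29 requires tariff = -9/2, not an integer.
Intervening on tax_rate: with other inputs at their observed values, inflation = -6*tax_rate - 5. Solving for -29 gives tax_rate = 4, within [-3, 10].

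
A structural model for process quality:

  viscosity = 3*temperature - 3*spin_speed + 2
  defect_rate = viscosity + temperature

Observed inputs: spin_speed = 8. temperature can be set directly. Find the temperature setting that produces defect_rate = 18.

temperature = 10

Substituting into the viscosity equation gives viscosity = 3*temperature - 22.
defect_rate becomes 4*temperature - 22.
Solve 4*temperature - 22 = 18: temperature = (18 + 22) / 4 = 10.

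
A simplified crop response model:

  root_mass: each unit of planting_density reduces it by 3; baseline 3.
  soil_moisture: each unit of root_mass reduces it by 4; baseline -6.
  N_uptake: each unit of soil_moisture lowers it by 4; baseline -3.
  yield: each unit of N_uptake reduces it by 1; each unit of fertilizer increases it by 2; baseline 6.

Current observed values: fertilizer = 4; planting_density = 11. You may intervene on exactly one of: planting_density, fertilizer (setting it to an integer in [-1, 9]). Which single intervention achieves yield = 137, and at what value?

set planting_density = 4

Intervening on planting_density: with other inputs at their observed values, yield = 48*planting_density - 55. Solving for 137 gives planting_density = 4, within [-1, 9].
Intervening on fertilizer: yield = 2*fertilizer + 465. Reaching 137 requires fertilizer = -164, outside [-1, 9].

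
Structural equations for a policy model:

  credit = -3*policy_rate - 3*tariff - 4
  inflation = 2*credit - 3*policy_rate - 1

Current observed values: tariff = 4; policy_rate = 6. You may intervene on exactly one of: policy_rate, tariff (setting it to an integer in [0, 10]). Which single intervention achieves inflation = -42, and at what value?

Intervening on policy_rate: with other inputs at their observed values, inflation = -9*policy_rate - 33. Solving for -42 gives policy_rate = 1, within [0, 10].
Intervening on tariff: inflation = -6*tariff - 63. Reaching -42 requires tariff = -7/2, not an integer.

set policy_rate = 1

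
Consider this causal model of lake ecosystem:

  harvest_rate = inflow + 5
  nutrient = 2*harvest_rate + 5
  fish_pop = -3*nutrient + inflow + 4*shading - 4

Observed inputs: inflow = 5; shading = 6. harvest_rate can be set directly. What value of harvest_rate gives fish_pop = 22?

Intervening on harvest_rate fixes its value directly, overriding its dependence on inflow.
Substituting into the fish_pop equation gives fish_pop = -6*harvest_rate + 10.
Solve -6*harvest_rate + 10 = 22: harvest_rate = (22 - 10) / -6 = -2.

harvest_rate = -2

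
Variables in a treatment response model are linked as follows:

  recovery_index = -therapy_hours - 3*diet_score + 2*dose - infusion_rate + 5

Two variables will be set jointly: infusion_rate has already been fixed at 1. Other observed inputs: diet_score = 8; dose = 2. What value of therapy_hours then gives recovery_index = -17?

With infusion_rate held at 1:
Substituting into the recovery_index equation gives recovery_index = -therapy_hours - 16.
Solve -therapy_hours - 16 = -17: therapy_hours = (-17 + 16) / -1 = 1.

therapy_hours = 1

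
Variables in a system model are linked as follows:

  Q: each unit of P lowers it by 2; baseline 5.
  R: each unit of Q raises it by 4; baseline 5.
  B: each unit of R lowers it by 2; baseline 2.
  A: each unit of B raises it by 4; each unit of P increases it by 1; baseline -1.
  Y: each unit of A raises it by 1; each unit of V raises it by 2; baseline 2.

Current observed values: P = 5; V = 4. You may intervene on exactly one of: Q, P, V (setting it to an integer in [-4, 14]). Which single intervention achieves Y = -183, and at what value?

Intervening on Q: Y = -32*Q - 18. Reaching -183 requires Q = 165/32, not an integer.
Intervening on P: with other inputs at their observed values, Y = 65*P - 183. Solving for -183 gives P = 0, within [-4, 14].
Intervening on V: Y = 2*V + 134. Reaching -183 requires V = -317/2, not an integer.

set P = 0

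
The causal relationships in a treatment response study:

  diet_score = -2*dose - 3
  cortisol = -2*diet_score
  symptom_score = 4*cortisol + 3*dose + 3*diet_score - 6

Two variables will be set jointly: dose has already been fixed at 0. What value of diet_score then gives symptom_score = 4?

With dose held at 0:
Intervening on diet_score fixes its value directly, overriding its dependence on dose.
Substituting into the symptom_score equation gives symptom_score = -5*diet_score - 6.
Solve -5*diet_score - 6 = 4: diet_score = (4 + 6) / -5 = -2.

diet_score = -2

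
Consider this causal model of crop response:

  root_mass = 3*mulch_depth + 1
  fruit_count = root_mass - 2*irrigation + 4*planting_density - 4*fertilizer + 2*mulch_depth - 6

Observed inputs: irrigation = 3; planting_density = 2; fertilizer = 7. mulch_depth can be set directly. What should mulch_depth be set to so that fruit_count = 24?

mulch_depth = 11

Substituting into the fruit_count equation gives fruit_count = 5*mulch_depth - 31.
Solve 5*mulch_depth - 31 = 24: mulch_depth = (24 + 31) / 5 = 11.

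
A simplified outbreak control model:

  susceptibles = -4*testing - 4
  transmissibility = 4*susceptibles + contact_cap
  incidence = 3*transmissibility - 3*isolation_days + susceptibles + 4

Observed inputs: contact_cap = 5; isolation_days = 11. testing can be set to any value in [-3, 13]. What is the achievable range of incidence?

-742 to 90

Substituting into the transmissibility equation gives transmissibility = -16*testing - 11.
This gives incidence = -52*testing - 66.
Linear in testing, so extremes are at the endpoints: testing = -3 gives incidence = 90; testing = 13 gives incidence = -742.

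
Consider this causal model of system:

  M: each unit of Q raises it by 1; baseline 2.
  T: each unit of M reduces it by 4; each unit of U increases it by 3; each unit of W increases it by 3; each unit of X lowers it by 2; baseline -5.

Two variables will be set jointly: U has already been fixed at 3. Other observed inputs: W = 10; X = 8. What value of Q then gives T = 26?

With U held at 3:
Substituting into the T equation gives T = -4*Q + 10.
Solve -4*Q + 10 = 26: Q = (26 - 10) / -4 = -4.

Q = -4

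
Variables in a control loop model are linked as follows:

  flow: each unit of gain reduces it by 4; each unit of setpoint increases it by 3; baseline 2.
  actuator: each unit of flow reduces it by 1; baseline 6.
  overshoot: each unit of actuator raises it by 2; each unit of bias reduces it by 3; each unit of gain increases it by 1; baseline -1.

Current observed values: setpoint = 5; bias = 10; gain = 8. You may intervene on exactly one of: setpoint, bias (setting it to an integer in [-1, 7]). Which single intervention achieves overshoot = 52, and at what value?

Intervening on setpoint: overshoot = -6*setpoint + 49. Reaching 52 requires setpoint = -1/2, not an integer.
Intervening on bias: with other inputs at their observed values, overshoot = -3*bias + 49. Solving for 52 gives bias = -1, within [-1, 7].

set bias = -1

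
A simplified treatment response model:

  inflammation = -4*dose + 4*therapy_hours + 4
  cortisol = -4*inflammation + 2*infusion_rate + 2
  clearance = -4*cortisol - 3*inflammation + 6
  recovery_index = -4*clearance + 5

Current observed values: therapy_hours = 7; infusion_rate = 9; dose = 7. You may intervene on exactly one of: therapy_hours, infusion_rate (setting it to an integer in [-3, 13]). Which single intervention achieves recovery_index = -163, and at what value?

set infusion_rate = 1

Intervening on therapy_hours: recovery_index = -208*therapy_hours + 1549. Reaching -163 requires therapy_hours = 107/13, not an integer.
Intervening on infusion_rate: with other inputs at their observed values, recovery_index = 32*infusion_rate - 195. Solving for -163 gives infusion_rate = 1, within [-3, 13].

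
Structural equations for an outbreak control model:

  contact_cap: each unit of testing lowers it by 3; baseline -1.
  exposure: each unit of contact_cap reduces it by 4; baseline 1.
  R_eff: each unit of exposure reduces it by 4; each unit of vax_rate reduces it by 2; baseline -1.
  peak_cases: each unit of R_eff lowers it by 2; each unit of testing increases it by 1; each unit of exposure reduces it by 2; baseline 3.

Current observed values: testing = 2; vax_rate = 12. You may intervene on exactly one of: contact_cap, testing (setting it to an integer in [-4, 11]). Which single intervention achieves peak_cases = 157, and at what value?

set contact_cap = -4

Intervening on contact_cap: with other inputs at their observed values, peak_cases = -24*contact_cap + 61. Solving for 157 gives contact_cap = -4, within [-4, 11].
Intervening on testing: peak_cases = 73*testing + 83. Reaching 157 requires testing = 74/73, not an integer.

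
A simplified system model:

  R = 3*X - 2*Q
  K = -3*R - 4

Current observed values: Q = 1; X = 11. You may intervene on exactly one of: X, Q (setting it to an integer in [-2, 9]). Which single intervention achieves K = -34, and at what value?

Intervening on X: with other inputs at their observed values, K = -9*X + 2. Solving for -34 gives X = 4, within [-2, 9].
Intervening on Q: K = 6*Q - 103. Reaching -34 requires Q = 23/2, not an integer.

set X = 4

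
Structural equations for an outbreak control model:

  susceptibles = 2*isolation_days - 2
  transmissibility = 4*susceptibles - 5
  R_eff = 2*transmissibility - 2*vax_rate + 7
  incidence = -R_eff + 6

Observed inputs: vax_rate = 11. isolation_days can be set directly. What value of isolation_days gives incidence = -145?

isolation_days = 12

Substituting into the transmissibility equation gives transmissibility = 8*isolation_days - 13.
So R_eff = 16*isolation_days - 41.
Substituting into the incidence equation gives incidence = -16*isolation_days + 47.
Solve -16*isolation_days + 47 = -145: isolation_days = (-145 - 47) / -16 = 12.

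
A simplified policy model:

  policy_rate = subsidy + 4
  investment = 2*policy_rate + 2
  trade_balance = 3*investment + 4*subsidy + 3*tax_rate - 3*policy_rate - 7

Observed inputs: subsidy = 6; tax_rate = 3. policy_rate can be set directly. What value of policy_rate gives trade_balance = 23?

Intervening on policy_rate fixes its value directly, overriding its dependence on subsidy.
Substituting into the trade_balance equation gives trade_balance = 3*policy_rate + 32.
Solve 3*policy_rate + 32 = 23: policy_rate = (23 - 32) / 3 = -3.

policy_rate = -3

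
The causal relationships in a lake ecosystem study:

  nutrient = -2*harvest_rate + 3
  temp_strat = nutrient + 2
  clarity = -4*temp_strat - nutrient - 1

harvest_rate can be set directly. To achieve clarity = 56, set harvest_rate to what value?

harvest_rate = 8

Substituting into the temp_strat equation gives temp_strat = -2*harvest_rate + 5.
clarity becomes 10*harvest_rate - 24.
Solve 10*harvest_rate - 24 = 56: harvest_rate = (56 + 24) / 10 = 8.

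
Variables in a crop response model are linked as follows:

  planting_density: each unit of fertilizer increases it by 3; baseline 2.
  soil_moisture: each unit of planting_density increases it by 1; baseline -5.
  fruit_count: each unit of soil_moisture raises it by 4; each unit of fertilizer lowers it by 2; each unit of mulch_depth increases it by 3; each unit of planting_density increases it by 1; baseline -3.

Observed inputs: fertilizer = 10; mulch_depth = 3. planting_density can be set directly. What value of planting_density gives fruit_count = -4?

planting_density = 6

Intervening on planting_density fixes its value directly, overriding its dependence on fertilizer.
Substituting into the fruit_count equation gives fruit_count = 5*planting_density - 34.
Solve 5*planting_density - 34 = -4: planting_density = (-4 + 34) / 5 = 6.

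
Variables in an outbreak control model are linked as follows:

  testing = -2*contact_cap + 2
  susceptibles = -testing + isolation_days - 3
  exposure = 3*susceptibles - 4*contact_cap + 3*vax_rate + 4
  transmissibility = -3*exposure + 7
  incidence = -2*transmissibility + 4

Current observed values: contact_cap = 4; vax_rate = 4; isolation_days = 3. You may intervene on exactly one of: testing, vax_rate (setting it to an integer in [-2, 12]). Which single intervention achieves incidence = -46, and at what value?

Intervening on testing: with other inputs at their observed values, incidence = -18*testing - 10. Solving for -46 gives testing = 2, within [-2, 12].
Intervening on vax_rate: incidence = 18*vax_rate + 26. Reaching -46 requires vax_rate = -4, outside [-2, 12].

set testing = 2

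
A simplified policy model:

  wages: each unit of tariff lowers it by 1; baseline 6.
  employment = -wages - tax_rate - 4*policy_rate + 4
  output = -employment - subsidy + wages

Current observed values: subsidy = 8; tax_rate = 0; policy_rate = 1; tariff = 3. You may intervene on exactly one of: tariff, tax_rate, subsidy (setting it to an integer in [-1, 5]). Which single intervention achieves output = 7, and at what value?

set subsidy = -1

Intervening on tariff: output = -2*tariff + 4. Reaching 7 requires tariff = -3/2, not an integer.
Intervening on tax_rate: output = tax_rate - 2. Reaching 7 requires tax_rate = 9, outside [-1, 5].
Intervening on subsidy: with other inputs at their observed values, output = -subsidy + 6. Solving for 7 gives subsidy = -1, within [-1, 5].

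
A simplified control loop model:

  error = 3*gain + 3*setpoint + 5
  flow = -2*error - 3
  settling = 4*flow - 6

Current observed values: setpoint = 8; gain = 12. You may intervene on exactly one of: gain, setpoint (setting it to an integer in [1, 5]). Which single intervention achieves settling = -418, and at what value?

set setpoint = 3

Intervening on gain: settling = -24*gain - 250. Reaching -418 requires gain = 7, outside [1, 5].
Intervening on setpoint: with other inputs at their observed values, settling = -24*setpoint - 346. Solving for -418 gives setpoint = 3, within [1, 5].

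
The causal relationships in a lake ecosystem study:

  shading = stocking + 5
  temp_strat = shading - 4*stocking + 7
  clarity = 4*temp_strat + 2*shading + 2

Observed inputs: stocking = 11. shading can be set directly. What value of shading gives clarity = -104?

shading = 7

Intervening on shading fixes its value directly, overriding its dependence on stocking.
Substituting into the temp_strat equation gives temp_strat = shading - 37.
Substituting into the clarity equation gives clarity = 6*shading - 146.
Solve 6*shading - 146 = -104: shading = (-104 + 146) / 6 = 7.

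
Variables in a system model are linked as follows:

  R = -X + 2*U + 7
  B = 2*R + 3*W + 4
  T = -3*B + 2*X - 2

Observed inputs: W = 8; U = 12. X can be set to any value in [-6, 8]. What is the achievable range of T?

Substituting into the R equation gives R = -X + 31.
Substituting into the B equation gives B = -2*X + 90.
T becomes 8*X - 272.
Linear in X, so extremes are at the endpoints: X = -6 gives T = -320; X = 8 gives T = -208.

-320 to -208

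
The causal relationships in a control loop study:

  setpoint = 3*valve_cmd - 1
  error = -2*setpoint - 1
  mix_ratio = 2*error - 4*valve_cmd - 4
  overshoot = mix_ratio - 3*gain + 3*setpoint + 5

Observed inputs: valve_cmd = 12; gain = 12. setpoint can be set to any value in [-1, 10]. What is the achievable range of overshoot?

-95 to -84

Intervening on setpoint fixes its value directly, overriding its dependence on valve_cmd.
Substituting into the mix_ratio equation gives mix_ratio = -4*setpoint - 54.
overshoot becomes -setpoint - 85.
Linear in setpoint, so extremes are at the endpoints: setpoint = -1 gives overshoot = -84; setpoint = 10 gives overshoot = -95.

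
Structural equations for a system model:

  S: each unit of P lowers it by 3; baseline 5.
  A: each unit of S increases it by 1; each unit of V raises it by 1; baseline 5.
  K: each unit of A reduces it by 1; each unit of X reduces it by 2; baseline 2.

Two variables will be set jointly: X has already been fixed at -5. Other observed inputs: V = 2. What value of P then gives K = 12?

With X held at -5:
Substituting into the A equation gives A = -3*P + 12.
So K = 3*P.
Solve 3*P = 12: P = 12 / 3 = 4.

P = 4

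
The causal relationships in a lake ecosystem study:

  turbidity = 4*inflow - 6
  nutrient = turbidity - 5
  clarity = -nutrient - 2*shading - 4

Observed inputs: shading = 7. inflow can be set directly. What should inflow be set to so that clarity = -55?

Substituting into the nutrient equation gives nutrient = 4*inflow - 11.
Substituting into the clarity equation gives clarity = -4*inflow - 7.
Solve -4*inflow - 7 = -55: inflow = (-55 + 7) / -4 = 12.

inflow = 12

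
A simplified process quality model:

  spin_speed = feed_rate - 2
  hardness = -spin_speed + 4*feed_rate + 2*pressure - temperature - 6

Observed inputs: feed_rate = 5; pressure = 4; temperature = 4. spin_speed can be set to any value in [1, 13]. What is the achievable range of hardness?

Intervening on spin_speed fixes its value directly, overriding its dependence on feed_rate.
Substituting into the hardness equation gives hardness = -spin_speed + 18.
Linear in spin_speed, so extremes are at the endpoints: spin_speed = 1 gives hardness = 17; spin_speed = 13 gives hardness = 5.

5 to 17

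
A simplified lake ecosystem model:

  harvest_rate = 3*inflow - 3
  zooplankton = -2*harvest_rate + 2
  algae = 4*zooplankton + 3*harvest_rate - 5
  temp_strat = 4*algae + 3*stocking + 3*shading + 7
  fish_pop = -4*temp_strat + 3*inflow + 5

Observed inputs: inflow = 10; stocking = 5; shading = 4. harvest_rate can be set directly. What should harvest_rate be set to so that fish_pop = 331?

Intervening on harvest_rate fixes its value directly, overriding its dependence on inflow.
Substituting into the algae equation gives algae = -5*harvest_rate + 3.
temp_strat becomes -20*harvest_rate + 46.
Substituting into the fish_pop equation gives fish_pop = 80*harvest_rate - 149.
Solve 80*harvest_rate - 149 = 331: harvest_rate = (331 + 149) / 80 = 6.

harvest_rate = 6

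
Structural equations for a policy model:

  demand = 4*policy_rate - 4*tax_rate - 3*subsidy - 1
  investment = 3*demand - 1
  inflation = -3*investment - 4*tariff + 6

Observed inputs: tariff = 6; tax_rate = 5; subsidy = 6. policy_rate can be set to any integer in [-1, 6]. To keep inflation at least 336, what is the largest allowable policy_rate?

policy_rate = 0

Substituting into the demand equation gives demand = 4*policy_rate - 39.
This gives investment = 12*policy_rate - 118.
So inflation = -36*policy_rate + 336.
Require -36*policy_rate + 336 ≥ 336, so policy_rate ≤ 0.
The largest integer in [-1, 6] satisfying this is 0.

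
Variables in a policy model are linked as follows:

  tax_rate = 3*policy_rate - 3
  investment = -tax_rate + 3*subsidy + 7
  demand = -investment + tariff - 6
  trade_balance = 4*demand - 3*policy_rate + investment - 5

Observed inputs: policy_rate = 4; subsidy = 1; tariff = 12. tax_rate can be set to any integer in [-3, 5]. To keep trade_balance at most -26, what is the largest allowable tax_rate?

tax_rate = -1

Intervening on tax_rate fixes its value directly, overriding its dependence on policy_rate.
Substituting into the investment equation gives investment = -tax_rate + 10.
Substituting into the demand equation gives demand = tax_rate - 4.
This gives trade_balance = 3*tax_rate - 23.
Require 3*tax_rate - 23 ≤ -26, so tax_rate ≤ -1.
The largest integer in [-3, 5] satisfying this is -1.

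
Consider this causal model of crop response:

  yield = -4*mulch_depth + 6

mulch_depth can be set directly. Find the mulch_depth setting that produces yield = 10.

Solve -4*mulch_depth + 6 = 10: mulch_depth = (10 - 6) / -4 = -1.

mulch_depth = -1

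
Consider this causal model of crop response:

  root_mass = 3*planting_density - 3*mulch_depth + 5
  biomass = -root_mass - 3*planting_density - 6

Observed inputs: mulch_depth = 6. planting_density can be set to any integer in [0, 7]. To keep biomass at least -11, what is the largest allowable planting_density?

planting_density = 3

Substituting into the root_mass equation gives root_mass = 3*planting_density - 13.
Substituting into the biomass equation gives biomass = -6*planting_density + 7.
Require -6*planting_density + 7 ≥ -11, so planting_density ≤ 3.
The largest integer in [0, 7] satisfying this is 3.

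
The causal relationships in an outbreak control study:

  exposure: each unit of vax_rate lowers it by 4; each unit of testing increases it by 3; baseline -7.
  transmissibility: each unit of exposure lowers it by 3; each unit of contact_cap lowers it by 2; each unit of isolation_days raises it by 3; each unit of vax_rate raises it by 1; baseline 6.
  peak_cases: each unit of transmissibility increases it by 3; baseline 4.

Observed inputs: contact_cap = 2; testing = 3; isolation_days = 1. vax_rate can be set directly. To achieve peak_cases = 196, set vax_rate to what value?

vax_rate = 5

Substituting into the exposure equation gives exposure = -4*vax_rate + 2.
transmissibility becomes 13*vax_rate - 1.
Substituting into the peak_cases equation gives peak_cases = 39*vax_rate + 1.
Solve 39*vax_rate + 1 = 196: vax_rate = (196 - 1) / 39 = 5.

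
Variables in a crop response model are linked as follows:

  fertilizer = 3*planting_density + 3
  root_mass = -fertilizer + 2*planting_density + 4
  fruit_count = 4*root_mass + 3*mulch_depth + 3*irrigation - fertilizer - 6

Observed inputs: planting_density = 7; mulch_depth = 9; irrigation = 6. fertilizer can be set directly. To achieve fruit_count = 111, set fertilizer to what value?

Intervening on fertilizer fixes its value directly, overriding its dependence on planting_density.
Substituting into the root_mass equation gives root_mass = -fertilizer + 18.
fruit_count becomes -5*fertilizer + 111.
Solve -5*fertilizer + 111 = 111: fertilizer = (111 - 111) / -5 = 0.

fertilizer = 0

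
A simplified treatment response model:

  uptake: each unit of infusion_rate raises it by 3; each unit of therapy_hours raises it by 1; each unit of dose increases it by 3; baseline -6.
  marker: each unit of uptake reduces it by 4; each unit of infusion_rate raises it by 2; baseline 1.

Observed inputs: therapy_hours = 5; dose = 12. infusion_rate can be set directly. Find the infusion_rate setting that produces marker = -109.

Substituting into the uptake equation gives uptake = 3*infusion_rate + 35.
Substituting into the marker equation gives marker = -10*infusion_rate - 139.
Solve -10*infusion_rate - 139 = -109: infusion_rate = (-109 + 139) / -10 = -3.

infusion_rate = -3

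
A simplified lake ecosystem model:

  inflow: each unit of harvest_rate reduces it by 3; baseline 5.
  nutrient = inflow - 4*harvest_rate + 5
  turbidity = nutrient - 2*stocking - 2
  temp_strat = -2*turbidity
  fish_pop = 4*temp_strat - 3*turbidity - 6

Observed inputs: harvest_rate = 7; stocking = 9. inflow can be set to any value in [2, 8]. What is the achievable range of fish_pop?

Intervening on inflow fixes its value directly, overriding its dependence on harvest_rate.
Substituting into the nutrient equation gives nutrient = inflow - 23.
Substituting into the turbidity equation gives turbidity = inflow - 43.
This gives temp_strat = -2*inflow + 86.
So fish_pop = -11*inflow + 467.
Linear in inflow, so extremes are at the endpoints: inflow = 2 gives fish_pop = 445; inflow = 8 gives fish_pop = 379.

379 to 445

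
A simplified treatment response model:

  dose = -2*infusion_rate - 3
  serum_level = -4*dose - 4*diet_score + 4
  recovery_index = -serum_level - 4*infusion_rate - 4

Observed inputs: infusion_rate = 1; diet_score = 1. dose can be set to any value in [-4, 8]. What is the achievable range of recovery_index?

-24 to 24

Intervening on dose fixes its value directly, overriding its dependence on infusion_rate.
Substituting into the serum_level equation gives serum_level = -4*dose.
recovery_index becomes 4*dose - 8.
Linear in dose, so extremes are at the endpoints: dose = -4 gives recovery_index = -24; dose = 8 gives recovery_index = 24.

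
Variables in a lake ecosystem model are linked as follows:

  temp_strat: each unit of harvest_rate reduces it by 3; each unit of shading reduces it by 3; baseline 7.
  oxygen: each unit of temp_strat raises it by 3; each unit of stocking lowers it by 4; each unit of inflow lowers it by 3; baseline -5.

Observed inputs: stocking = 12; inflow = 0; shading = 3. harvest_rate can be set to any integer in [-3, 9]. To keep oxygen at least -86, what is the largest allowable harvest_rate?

Substituting into the temp_strat equation gives temp_strat = -3*harvest_rate - 2.
Substituting into the oxygen equation gives oxygen = -9*harvest_rate - 59.
Require -9*harvest_rate - 59 ≥ -86, so harvest_rate ≤ 3.
The largest integer in [-3, 9] satisfying this is 3.

harvest_rate = 3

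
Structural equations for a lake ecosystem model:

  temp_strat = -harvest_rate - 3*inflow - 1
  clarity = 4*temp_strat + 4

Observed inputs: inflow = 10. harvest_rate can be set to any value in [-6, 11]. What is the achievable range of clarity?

-164 to -96

Substituting into the temp_strat equation gives temp_strat = -harvest_rate - 31.
Substituting into the clarity equation gives clarity = -4*harvest_rate - 120.
Linear in harvest_rate, so extremes are at the endpoints: harvest_rate = -6 gives clarity = -96; harvest_rate = 11 gives clarity = -164.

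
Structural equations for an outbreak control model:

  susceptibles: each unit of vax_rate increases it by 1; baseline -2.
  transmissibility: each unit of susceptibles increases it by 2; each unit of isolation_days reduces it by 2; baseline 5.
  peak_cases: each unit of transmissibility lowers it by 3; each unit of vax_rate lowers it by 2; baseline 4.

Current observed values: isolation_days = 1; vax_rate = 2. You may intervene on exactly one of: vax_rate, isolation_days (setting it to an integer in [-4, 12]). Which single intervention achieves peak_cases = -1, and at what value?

Intervening on vax_rate: with other inputs at their observed values, peak_cases = -8*vax_rate + 7. Solving for -1 gives vax_rate = 1, within [-4, 12].
Intervening on isolation_days: peak_cases = 6*isolation_days - 15. Reaching -1 requires isolation_days = 7/3, not an integer.

set vax_rate = 1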